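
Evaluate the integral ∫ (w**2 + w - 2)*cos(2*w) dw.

w**2*sin(2*w)/2 + w*sin(2*w)/2 + w*cos(2*w)/2 - 5*sin(2*w)/4 + cos(2*w)/4 + C

Use integration by parts with u = w**2 + w - 2, dv = cos(2*w) dw, so v = sin(2*w)/2.
Apply parts 2 times (tabular method): alternate signs, differentiate u down to 0, integrate dv up.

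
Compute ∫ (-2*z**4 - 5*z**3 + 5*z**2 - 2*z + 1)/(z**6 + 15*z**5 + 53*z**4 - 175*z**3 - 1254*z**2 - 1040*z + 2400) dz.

-253*log(z - 4)/6480 + log(z - 1)/1260 - 103*log(z + 4)/80 - 2623*log(z + 5)/324 + 1319*log(z + 6)/140 - 163/(18*z + 90) + C

Factor the denominator: (z - 4)*(z - 1)*(z + 4)*(z + 5)**2*(z + 6).
Partial-fraction decomposition: 1319/(140*(z + 6)) - 2623/(324*(z + 5)) + 163/(18*(z + 5)**2) - 103/(80*(z + 4)) + 1/(1260*(z - 1)) - 253/(6480*(z - 4)).
Integrate each term; A/(z−a) gives A·log|z−a|; A/(z−a)² gives −A/(z−a).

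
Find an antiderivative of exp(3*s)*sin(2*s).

Let I denote the integral. Integrate by parts with u = sin(2*s), dv = exp(3*s) ds, so v = exp(3*s)/3: I = exp(3*s)*sin(2*s)/3 − (2/3)·∫ exp(3*s)*cos(2*s) ds.
Apply parts again with u = cos(2*s), dv = exp(3*s) ds: ∫ exp(3*s)*cos(2*s) ds = exp(3*s)*cos(2*s)/3 + (2/3)·I. Substituting back brings back I: I = exp(3*s)*sin(2*s)/3 - 2*exp(3*s)*cos(2*s)/9 − (4/9)·I.
Solving for I: (1 + 4/9)·I equals the remaining terms, so I = (9/13)·(exp(3*s)*sin(2*s)/3 - 2*exp(3*s)*cos(2*s)/9).

3*exp(3*s)*sin(2*s)/13 - 2*exp(3*s)*cos(2*s)/13 + C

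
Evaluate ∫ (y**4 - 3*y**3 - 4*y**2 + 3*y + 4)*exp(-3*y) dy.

Use integration by parts with u = y**4 - 3*y**3 - 4*y**2 + 3*y + 4, dv = exp(-3*y) dy, so v = -exp(-3*y)/3.
Apply parts 4 times (tabular method): alternate signs, differentiate u down to 0, integrate dv up.

(-27*y**4 + 45*y**3 + 153*y**2 + 21*y - 101)*exp(-3*y)/81 + C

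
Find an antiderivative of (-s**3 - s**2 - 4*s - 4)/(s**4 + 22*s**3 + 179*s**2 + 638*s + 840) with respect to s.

10*log(s + 4) - 58*log(s + 5) + 100*log(s + 6) - 53*log(s + 7) + C

Factor the denominator: (s + 4)*(s + 5)*(s + 6)*(s + 7).
Partial-fraction decomposition: -53/(s + 7) + 100/(s + 6) - 58/(s + 5) + 10/(s + 4).
Integrate each term: A/(s−a) contributes A·log|s−a|.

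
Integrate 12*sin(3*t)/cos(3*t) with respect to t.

-4*log(cos(3*t)) + C

Let u = cos(3*t), so du = (-3*sin(3*t)) dt.
Rewriting, the integral becomes -4·∫ 1/u du = -4·log(u).
Substituting back, u = cos(3*t).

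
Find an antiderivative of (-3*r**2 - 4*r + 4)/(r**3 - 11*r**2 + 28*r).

Factor the denominator: r*(r - 7)*(r - 4).
Partial-fraction decomposition: 5/(r - 4) - 57/(7*(r - 7)) + 1/(7*r).
Integrate each term: A/(r−a) contributes A·log|r−a|.

log(r)/7 - 57*log(r - 7)/7 + 5*log(r - 4) + C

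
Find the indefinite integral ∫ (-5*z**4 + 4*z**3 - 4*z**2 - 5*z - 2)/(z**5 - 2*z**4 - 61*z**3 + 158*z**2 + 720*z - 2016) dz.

Factor the denominator: (z - 6)*(z - 4)*(z - 3)*(z + 4)*(z + 7).
Partial-fraction decomposition: -1354/(429*(z + 7)) + 113/(120*(z + 4)) - 5/(3*(z - 3)) + 555/(88*(z - 4)) - 1448/(195*(z - 6)).
Integrate each term: A/(z−a) contributes A·log|z−a|.

-1448*log(z - 6)/195 + 555*log(z - 4)/88 - 5*log(z - 3)/3 + 113*log(z + 4)/120 - 1354*log(z + 7)/429 + C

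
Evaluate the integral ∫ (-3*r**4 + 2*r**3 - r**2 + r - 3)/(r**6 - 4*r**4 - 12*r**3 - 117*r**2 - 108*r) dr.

Factor the denominator: r*(r - 4)*(r + 1)*(r + 3)*(r**2 + 9).
Partial-fraction decomposition: -(23*r + 167)/(150*(r**2 + 9)) + 26/(63*(r + 3)) - 1/(10*(r + 1)) - 131/(700*(r - 4)) + 1/(36*r).
Integrate each term; A/(r−a) gives A·log|r−a|; the (Br+D)/(r²+p²) term gives a log and an atan.

log(r)/36 - 131*log(r - 4)/700 - log(r + 1)/10 + 26*log(r + 3)/63 - 23*log(r**2 + 9)/300 - 167*atan(r/3)/450 + C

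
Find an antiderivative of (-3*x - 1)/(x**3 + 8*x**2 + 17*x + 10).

log(x + 1)/2 - 5*log(x + 2)/3 + 7*log(x + 5)/6 + C

Factor the denominator: (x + 1)*(x + 2)*(x + 5).
Partial-fraction decomposition: 7/(6*(x + 5)) - 5/(3*(x + 2)) + 1/(2*(x + 1)).
Integrate each term: A/(x−a) contributes A·log|x−a|.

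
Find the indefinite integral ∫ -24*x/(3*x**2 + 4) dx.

-4*log(3*x**2 + 4) + C

Let u = 3*x**2 + 4, so du = (6*x) dx.
Rewriting, the integral becomes -4·∫ 1/u du = -4·log(u).
Substituting back, u = 3*x**2 + 4.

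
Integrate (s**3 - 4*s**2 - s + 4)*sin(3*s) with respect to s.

-s**3*cos(3*s)/3 + s**2*sin(3*s)/3 + 4*s**2*cos(3*s)/3 - 8*s*sin(3*s)/9 + 5*s*cos(3*s)/9 - 5*sin(3*s)/27 - 44*cos(3*s)/27 + C

Use integration by parts with u = s**3 - 4*s**2 - s + 4, dv = sin(3*s) ds, so v = -cos(3*s)/3.
Apply parts 3 times (tabular method): alternate signs, differentiate u down to 0, integrate dv up.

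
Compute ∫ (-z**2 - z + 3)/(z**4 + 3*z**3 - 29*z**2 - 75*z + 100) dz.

-3*log(z - 5)/40 - log(z - 1)/120 - log(z + 4)/5 + 17*log(z + 5)/60 + C

Factor the denominator: (z - 5)*(z - 1)*(z + 4)*(z + 5).
Partial-fraction decomposition: 17/(60*(z + 5)) - 1/(5*(z + 4)) - 1/(120*(z - 1)) - 3/(40*(z - 5)).
Integrate each term: A/(z−a) contributes A·log|z−a|.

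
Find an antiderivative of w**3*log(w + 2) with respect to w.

w**4*log(w + 2)/4 - w**4/16 + w**3/6 - w**2/2 + 2*w - 4*log(w + 2) + C

Use integration by parts with u = log(w + 2), dv = w**3 dw.
Then du = 1/(w + 2) dw and v = w**4/4.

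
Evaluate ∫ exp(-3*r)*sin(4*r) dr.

Let I denote the integral. Integrate by parts with u = sin(4*r), dv = exp(-3*r) dr, so v = -exp(-3*r)/3: I = -exp(-3*r)*sin(4*r)/3 + (4/3)·∫ exp(-3*r)*cos(4*r) dr.
Apply parts again with u = cos(4*r), dv = exp(-3*r) dr: ∫ exp(-3*r)*cos(4*r) dr = -exp(-3*r)*cos(4*r)/3 − (4/3)·I. Substituting back brings back I: I = -exp(-3*r)*sin(4*r)/3 - 4*exp(-3*r)*cos(4*r)/9 − (16/9)·I.
Solving for I: (1 + 16/9)·I equals the remaining terms, so I = (9/25)·(-exp(-3*r)*sin(4*r)/3 - 4*exp(-3*r)*cos(4*r)/9).

-3*exp(-3*r)*sin(4*r)/25 - 4*exp(-3*r)*cos(4*r)/25 + C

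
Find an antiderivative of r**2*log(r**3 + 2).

r**3*log(r**3 + 2)/3 - r**3/3 + 2*log(r**3 + 2)/3 + C

Let u = r**3 + 2, so du = (3*r**2) dr.
The integral becomes (1/3)·∫ log(u) du; integrate by parts with u′=log(u), dv′=du.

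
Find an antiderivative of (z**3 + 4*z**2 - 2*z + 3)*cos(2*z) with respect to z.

z**3*sin(2*z)/2 + 2*z**2*sin(2*z) + 3*z**2*cos(2*z)/4 - 7*z*sin(2*z)/4 + 2*z*cos(2*z) + sin(2*z)/2 - 7*cos(2*z)/8 + C

Use integration by parts with u = z**3 + 4*z**2 - 2*z + 3, dv = cos(2*z) dz, so v = sin(2*z)/2.
Apply parts 3 times (tabular method): alternate signs, differentiate u down to 0, integrate dv up.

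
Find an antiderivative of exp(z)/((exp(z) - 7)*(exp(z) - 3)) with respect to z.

Let u = e^z, du = e^z dz.
The integral becomes ∫ du/((u-7)(u-3)); decompose into partial fractions.

log(exp(z) - 7)/4 - log(exp(z) - 3)/4 + C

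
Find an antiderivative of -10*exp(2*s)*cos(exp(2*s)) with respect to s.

Let u = exp(2*s), so du = (2*exp(2*s)) ds.
Rewriting, the integral becomes -5·∫ cos(u) du = -5·sin(u).
Substituting back, u = exp(2*s).

-5*sin(exp(2*s)) + C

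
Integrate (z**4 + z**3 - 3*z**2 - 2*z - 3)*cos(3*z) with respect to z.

Use integration by parts with u = z**4 + z**3 - 3*z**2 - 2*z - 3, dv = cos(3*z) dz, so v = sin(3*z)/3.
Apply parts 4 times (tabular method): alternate signs, differentiate u down to 0, integrate dv up.

z**4*sin(3*z)/3 + z**3*sin(3*z)/3 + 4*z**3*cos(3*z)/9 - 13*z**2*sin(3*z)/9 + z**2*cos(3*z)/3 - 8*z*sin(3*z)/9 - 26*z*cos(3*z)/27 - 55*sin(3*z)/81 - 8*cos(3*z)/27 + C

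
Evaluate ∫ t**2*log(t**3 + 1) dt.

t**3*log(t**3 + 1)/3 - t**3/3 + log(t**3 + 1)/3 + C

Let u = t**3 + 1, so du = (3*t**2) dt.
The integral becomes (1/3)·∫ log(u) du; integrate by parts with u′=log(u), dv′=du.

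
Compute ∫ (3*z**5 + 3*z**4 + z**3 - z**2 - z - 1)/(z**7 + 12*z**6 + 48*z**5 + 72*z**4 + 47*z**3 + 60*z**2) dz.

Factor the denominator: z**2*(z + 3)*(z + 4)*(z + 5)*(z**2 + 1).
Partial-fraction decomposition: (9*z - 19)/(442*(z**2 + 1)) - 3823/(650*(z + 5)) + 2381/(272*(z + 4)) - 26/(9*(z + 3)) - 13/(3600*z) - 1/(60*z**2).
Integrate each term; A/(z−a) gives A·log|z−a|; the (Bz+D)/(z²+p²) term gives a log and an atan.

-13*log(z)/3600 - 26*log(z + 3)/9 + 2381*log(z + 4)/272 - 3823*log(z + 5)/650 + 9*log(z**2 + 1)/884 - 19*atan(z)/442 + 1/(60*z) + C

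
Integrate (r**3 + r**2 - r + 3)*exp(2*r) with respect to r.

(4*r**3 - 2*r**2 - 2*r + 13)*exp(2*r)/8 + C

Use integration by parts with u = r**3 + r**2 - r + 3, dv = exp(2*r) dr, so v = exp(2*r)/2.
Apply parts 3 times (tabular method): alternate signs, differentiate u down to 0, integrate dv up.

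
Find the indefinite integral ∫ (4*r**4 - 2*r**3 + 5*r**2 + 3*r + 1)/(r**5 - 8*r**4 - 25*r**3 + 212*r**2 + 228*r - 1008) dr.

167*log(r - 7)/10 - 4951*log(r - 6)/360 + log(r - 2)/8 - 83*log(r + 3)/90 + 37*log(r + 4)/20 + C

Factor the denominator: (r - 7)*(r - 6)*(r - 2)*(r + 3)*(r + 4).
Partial-fraction decomposition: 37/(20*(r + 4)) - 83/(90*(r + 3)) + 1/(8*(r - 2)) - 4951/(360*(r - 6)) + 167/(10*(r - 7)).
Integrate each term: A/(r−a) contributes A·log|r−a|.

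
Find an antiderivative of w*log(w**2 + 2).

w**2*log(w**2 + 2)/2 - w**2/2 + log(w**2 + 2) + C

Let u = w**2 + 2, so du = (2*w) dw.
The integral becomes (1/2)·∫ log(u) du; integrate by parts with u′=log(u), dv′=du.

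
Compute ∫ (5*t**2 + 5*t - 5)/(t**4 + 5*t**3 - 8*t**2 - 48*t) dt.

Factor the denominator: t*(t - 3)*(t + 4)**2.
Partial-fraction decomposition: -375/(784*(t + 4)) + 55/(28*(t + 4)**2) + 55/(147*(t - 3)) + 5/(48*t).
Integrate each term; A/(t−a) gives A·log|t−a|; A/(t−a)² gives −A/(t−a).

5*log(t)/48 + 55*log(t - 3)/147 - 375*log(t + 4)/784 - 55/(28*t + 112) + C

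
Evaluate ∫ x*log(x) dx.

x**2*log(x)/2 - x**2/4 + C

Use integration by parts with u = log(x), dv = x dx.
Then du = 1/x dx and v = x**2/2.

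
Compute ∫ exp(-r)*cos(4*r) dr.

4*exp(-r)*sin(4*r)/17 - exp(-r)*cos(4*r)/17 + C

Let I denote the integral. Integrate by parts with u = cos(4*r), dv = exp(-r) dr, so v = -exp(-r): I = -exp(-r)*cos(4*r) − 4·∫ exp(-r)*sin(4*r) dr.
Apply parts again with u = sin(4*r), dv = exp(-r) dr: ∫ exp(-r)*sin(4*r) dr = -exp(-r)*sin(4*r) + 4·I. Substituting back brings back I: I = 4*exp(-r)*sin(4*r) - exp(-r)*cos(4*r) − 16·I.
Solving for I: (1 + 16)·I equals the remaining terms, so I = (1/17)·(4*exp(-r)*sin(4*r) - exp(-r)*cos(4*r)).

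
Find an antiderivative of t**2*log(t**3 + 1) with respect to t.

Let u = t**3 + 1, so du = (3*t**2) dt.
The integral becomes (1/3)·∫ log(u) du; integrate by parts with u′=log(u), dv′=du.

t**3*log(t**3 + 1)/3 - t**3/3 + log(t**3 + 1)/3 + C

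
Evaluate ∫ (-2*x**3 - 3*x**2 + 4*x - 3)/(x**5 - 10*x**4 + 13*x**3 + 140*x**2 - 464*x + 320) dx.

-77*log(x - 5)/9 + 4903*log(x - 4)/576 + log(x - 1)/45 + 61*log(x + 4)/2880 - 163/(24*x - 96) + C

Factor the denominator: (x - 5)*(x - 4)**2*(x - 1)*(x + 4).
Partial-fraction decomposition: 61/(2880*(x + 4)) + 1/(45*(x - 1)) + 4903/(576*(x - 4)) + 163/(24*(x - 4)**2) - 77/(9*(x - 5)).
Integrate each term; A/(x−a) gives A·log|x−a|; A/(x−a)² gives −A/(x−a).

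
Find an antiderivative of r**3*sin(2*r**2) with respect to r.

Let u = r², du = 2r dr; rewrite as (1/2)∫ u^1·sin(2u) du.
Now integrate by parts 1 time.

-r**2*cos(2*r**2)/4 + sin(2*r**2)/8 + C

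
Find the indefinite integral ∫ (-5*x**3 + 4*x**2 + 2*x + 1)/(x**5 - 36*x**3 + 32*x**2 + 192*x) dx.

Factor the denominator: x*(x - 4)**2*(x + 2)*(x + 6).
Partial-fraction decomposition: 1213/(2400*(x + 6)) - 53/(288*(x + 2)) - 4703/(14400*(x - 4)) - 247/(240*(x - 4)**2) + 1/(192*x).
Integrate each term; A/(x−a) gives A·log|x−a|; A/(x−a)² gives −A/(x−a).

log(x)/192 - 4703*log(x - 4)/14400 - 53*log(x + 2)/288 + 1213*log(x + 6)/2400 + 247/(240*x - 960) + C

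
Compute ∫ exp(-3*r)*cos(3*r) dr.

Let I denote the integral. Integrate by parts with u = cos(3*r), dv = exp(-3*r) dr, so v = -exp(-3*r)/3: I = -exp(-3*r)*cos(3*r)/3 − ∫ exp(-3*r)*sin(3*r) dr.
Apply parts again with u = sin(3*r), dv = exp(-3*r) dr: ∫ exp(-3*r)*sin(3*r) dr = -exp(-3*r)*sin(3*r)/3 + I. Substituting back brings back I: I = exp(-3*r)*sin(3*r)/3 - exp(-3*r)*cos(3*r)/3 − I.
Solving for I: (1 + 1)·I equals the remaining terms, so I = (1/2)·(exp(-3*r)*sin(3*r)/3 - exp(-3*r)*cos(3*r)/3).

exp(-3*r)*sin(3*r)/6 - exp(-3*r)*cos(3*r)/6 + C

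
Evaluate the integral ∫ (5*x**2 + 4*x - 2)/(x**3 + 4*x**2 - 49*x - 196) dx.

271*log(x - 7)/154 - 62*log(x + 4)/33 + 215*log(x + 7)/42 + C

Factor the denominator: (x - 7)*(x + 4)*(x + 7).
Partial-fraction decomposition: 215/(42*(x + 7)) - 62/(33*(x + 4)) + 271/(154*(x - 7)).
Integrate each term: A/(x−a) contributes A·log|x−a|.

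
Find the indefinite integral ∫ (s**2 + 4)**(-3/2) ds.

s/(4*sqrt(s**2 + 4)) + C

Substitute s = 2·tan(θ), so ds = 2·sec(θ)^2 dθ and the radical becomes sqrt(s**2 + 4) = 2·sec(θ) by the Pythagorean identity.
Integrate the resulting trig expression in θ, then back-substitute tan(θ) = s/2, sec(θ) = sqrt(s**2 + 4)/2 (absorbing any constant into C).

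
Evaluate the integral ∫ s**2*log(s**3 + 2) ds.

Let u = s**3 + 2, so du = (3*s**2) ds.
The integral becomes (1/3)·∫ log(u) du; integrate by parts with u′=log(u), dv′=du.

s**3*log(s**3 + 2)/3 - s**3/3 + 2*log(s**3 + 2)/3 + C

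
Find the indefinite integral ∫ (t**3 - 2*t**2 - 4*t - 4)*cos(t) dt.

Use integration by parts with u = t**3 - 2*t**2 - 4*t - 4, dv = cos(t) dt, so v = sin(t).
Apply parts 3 times (tabular method): alternate signs, differentiate u down to 0, integrate dv up.

t**3*sin(t) - 2*t**2*sin(t) + 3*t**2*cos(t) - 10*t*sin(t) - 4*t*cos(t) - 10*cos(t) + C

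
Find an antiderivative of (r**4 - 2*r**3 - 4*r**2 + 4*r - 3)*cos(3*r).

Use integration by parts with u = r**4 - 2*r**3 - 4*r**2 + 4*r - 3, dv = cos(3*r) dr, so v = sin(3*r)/3.
Apply parts 4 times (tabular method): alternate signs, differentiate u down to 0, integrate dv up.

r**4*sin(3*r)/3 - 2*r**3*sin(3*r)/3 + 4*r**3*cos(3*r)/9 - 16*r**2*sin(3*r)/9 - 2*r**2*cos(3*r)/3 + 16*r*sin(3*r)/9 - 32*r*cos(3*r)/27 - 49*sin(3*r)/81 + 16*cos(3*r)/27 + C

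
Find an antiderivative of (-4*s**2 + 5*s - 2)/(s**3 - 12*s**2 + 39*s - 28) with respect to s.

Factor the denominator: (s - 7)*(s - 4)*(s - 1).
Partial-fraction decomposition: -1/(18*(s - 1)) + 46/(9*(s - 4)) - 163/(18*(s - 7)).
Integrate each term: A/(s−a) contributes A·log|s−a|.

-163*log(s - 7)/18 + 46*log(s - 4)/9 - log(s - 1)/18 + C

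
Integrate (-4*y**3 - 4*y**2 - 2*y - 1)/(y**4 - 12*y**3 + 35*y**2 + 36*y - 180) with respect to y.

Factor the denominator: (y - 6)*(y - 5)*(y - 3)*(y + 2).
Partial-fraction decomposition: -19/(280*(y + 2)) - 151/(30*(y - 3)) + 611/(14*(y - 5)) - 1021/(24*(y - 6)).
Integrate each term: A/(y−a) contributes A·log|y−a|.

-1021*log(y - 6)/24 + 611*log(y - 5)/14 - 151*log(y - 3)/30 - 19*log(y + 2)/280 + C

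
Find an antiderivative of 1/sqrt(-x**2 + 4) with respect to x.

asin(x/2) + C

Substitute x = 2·sin(θ), so dx = 2·cos(θ) dθ and the radical becomes sqrt(-x**2 + 4) = 2·cos(θ) by the Pythagorean identity.
Integrate the resulting trig expression in θ, then back-substitute θ = asin(x/2), sin(θ) = x/2, cos(θ) = sqrt(-x**2 + 4)/2 (absorbing any constant into C).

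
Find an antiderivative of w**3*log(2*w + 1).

w**4*log(2*w + 1)/4 - w**4/16 + w**3/24 - w**2/32 + w/32 - log(2*w + 1)/64 + C

Use integration by parts with u = log(2*w + 1), dv = w**3 dw.
Then du = 2/(2*w + 1) dw and v = w**4/4.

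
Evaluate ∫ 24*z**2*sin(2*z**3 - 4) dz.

Let u = 2*z**3 - 4, so du = (6*z**2) dz.
Rewriting, the integral becomes 4·∫ sin(u) du = 4·-cos(u).
Substituting back, u = 2*z**3 - 4.

-4*cos(2*z**3 - 4) + C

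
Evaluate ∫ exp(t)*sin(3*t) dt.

exp(t)*sin(3*t)/10 - 3*exp(t)*cos(3*t)/10 + C

Let I denote the integral. Integrate by parts with u = sin(3*t), dv = exp(t) dt, so v = exp(t): I = exp(t)*sin(3*t) − 3·∫ exp(t)*cos(3*t) dt.
Apply parts again with u = cos(3*t), dv = exp(t) dt: ∫ exp(t)*cos(3*t) dt = exp(t)*cos(3*t) + 3·I. Substituting back brings back I: I = exp(t)*sin(3*t) - 3*exp(t)*cos(3*t) − 9·I.
Solving for I: (1 + 9)·I equals the remaining terms, so I = (1/10)·(exp(t)*sin(3*t) - 3*exp(t)*cos(3*t)).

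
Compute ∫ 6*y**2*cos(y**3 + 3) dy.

Let u = y**3 + 3, so du = (3*y**2) dy.
Rewriting, the integral becomes 2·∫ cos(u) du = 2·sin(u).
Substituting back, u = y**3 + 3.

2*sin(y**3 + 3) + C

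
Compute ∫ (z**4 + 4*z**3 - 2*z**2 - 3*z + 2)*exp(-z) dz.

(-z**4 - 8*z**3 - 22*z**2 - 41*z - 43)*exp(-z) + C

Use integration by parts with u = z**4 + 4*z**3 - 2*z**2 - 3*z + 2, dv = exp(-z) dz, so v = -exp(-z).
Apply parts 4 times (tabular method): alternate signs, differentiate u down to 0, integrate dv up.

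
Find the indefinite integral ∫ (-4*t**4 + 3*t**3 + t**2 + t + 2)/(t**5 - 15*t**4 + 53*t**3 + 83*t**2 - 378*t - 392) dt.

-4369*log(t - 7)/5184 - 3*log(t - 4) + log(t + 1)/64 - 14*log(t + 2)/81 + 2839/(72*t - 504) + C

Factor the denominator: (t - 7)**2*(t - 4)*(t + 1)*(t + 2).
Partial-fraction decomposition: -14/(81*(t + 2)) + 1/(64*(t + 1)) - 3/(t - 4) - 4369/(5184*(t - 7)) - 2839/(72*(t - 7)**2).
Integrate each term; A/(t−a) gives A·log|t−a|; A/(t−a)² gives −A/(t−a).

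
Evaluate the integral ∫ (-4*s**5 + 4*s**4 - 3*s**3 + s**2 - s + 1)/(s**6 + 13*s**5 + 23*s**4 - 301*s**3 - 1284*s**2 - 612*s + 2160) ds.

Factor the denominator: (s - 5)*(s - 1)*(s + 3)*(s + 4)*(s + 6)**2.
Partial-fraction decomposition: 4503241/(213444*(s + 6)) + 36979/(462*(s + 6)**2) - 5333/(180*(s + 4)) + 695/(144*(s + 3)) + 1/(1960*(s - 1)) - 5177/(17424*(s - 5)).
Integrate each term; A/(s−a) gives A·log|s−a|; A/(s−a)² gives −A/(s−a).

-5177*log(s - 5)/17424 + log(s - 1)/1960 + 695*log(s + 3)/144 - 5333*log(s + 4)/180 + 4503241*log(s + 6)/213444 - 36979/(462*s + 2772) + C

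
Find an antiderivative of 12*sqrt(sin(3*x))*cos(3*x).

8*sin(3*x)**(3/2)/3 + C

Let u = sin(3*x), so du = (3*cos(3*x)) dx.
Rewriting, the integral becomes 4·∫ √u du = 4·(2/3)u^(3/2).
Substituting back, u = sin(3*x).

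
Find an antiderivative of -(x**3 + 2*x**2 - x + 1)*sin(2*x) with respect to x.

Use integration by parts with u = x**3 + 2*x**2 - x + 1, dv = -sin(2*x) dx, so v = cos(2*x)/2.
Apply parts 3 times (tabular method): alternate signs, differentiate u down to 0, integrate dv up.

x**3*cos(2*x)/2 - 3*x**2*sin(2*x)/4 + x**2*cos(2*x) - x*sin(2*x) - 5*x*cos(2*x)/4 + 5*sin(2*x)/8 + C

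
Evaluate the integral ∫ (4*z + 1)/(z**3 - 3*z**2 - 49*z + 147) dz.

Factor the denominator: (z - 7)*(z - 3)*(z + 7).
Partial-fraction decomposition: -27/(140*(z + 7)) - 13/(40*(z - 3)) + 29/(56*(z - 7)).
Integrate each term: A/(z−a) contributes A·log|z−a|.

29*log(z - 7)/56 - 13*log(z - 3)/40 - 27*log(z + 7)/140 + C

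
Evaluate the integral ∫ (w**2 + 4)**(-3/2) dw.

Substitute w = 2·tan(θ), so dw = 2·sec(θ)^2 dθ and the radical becomes sqrt(w**2 + 4) = 2·sec(θ) by the Pythagorean identity.
Integrate the resulting trig expression in θ, then back-substitute tan(θ) = w/2, sec(θ) = sqrt(w**2 + 4)/2 (absorbing any constant into C).

w/(4*sqrt(w**2 + 4)) + C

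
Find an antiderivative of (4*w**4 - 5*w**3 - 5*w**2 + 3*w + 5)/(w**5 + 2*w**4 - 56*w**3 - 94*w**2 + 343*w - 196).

Factor the denominator: (w - 7)*(w - 1)**2*(w + 4)*(w + 7).
Partial-fraction decomposition: 1843/(448*(w + 7)) - 419/(275*(w + 4)) + 379/(14400*(w - 1)) - 1/(120*(w - 1)**2) + 3835/(2772*(w - 7)).
Integrate each term; A/(w−a) gives A·log|w−a|; A/(w−a)² gives −A/(w−a).

3835*log(w - 7)/2772 + 379*log(w - 1)/14400 - 419*log(w + 4)/275 + 1843*log(w + 7)/448 + 1/(120*w - 120) + C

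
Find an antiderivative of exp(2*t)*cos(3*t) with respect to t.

Let I denote the integral. Integrate by parts with u = cos(3*t), dv = exp(2*t) dt, so v = exp(2*t)/2: I = exp(2*t)*cos(3*t)/2 + (3/2)·∫ exp(2*t)*sin(3*t) dt.
Apply parts again with u = sin(3*t), dv = exp(2*t) dt: ∫ exp(2*t)*sin(3*t) dt = exp(2*t)*sin(3*t)/2 − (3/2)·I. Substituting back brings back I: I = 3*exp(2*t)*sin(3*t)/4 + exp(2*t)*cos(3*t)/2 − (9/4)·I.
Solving for I: (1 + 9/4)·I equals the remaining terms, so I = (4/13)·(3*exp(2*t)*sin(3*t)/4 + exp(2*t)*cos(3*t)/2).

3*exp(2*t)*sin(3*t)/13 + 2*exp(2*t)*cos(3*t)/13 + C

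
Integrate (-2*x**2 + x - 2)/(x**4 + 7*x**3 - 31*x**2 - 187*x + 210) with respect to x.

-47*log(x - 5)/528 + 3*log(x - 1)/224 - 80*log(x + 6)/77 + 107*log(x + 7)/96 + C

Factor the denominator: (x - 5)*(x - 1)*(x + 6)*(x + 7).
Partial-fraction decomposition: 107/(96*(x + 7)) - 80/(77*(x + 6)) + 3/(224*(x - 1)) - 47/(528*(x - 5)).
Integrate each term: A/(x−a) contributes A·log|x−a|.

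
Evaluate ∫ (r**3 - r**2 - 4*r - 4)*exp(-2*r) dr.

Use integration by parts with u = r**3 - r**2 - 4*r - 4, dv = exp(-2*r) dr, so v = -exp(-2*r)/2.
Apply parts 3 times (tabular method): alternate signs, differentiate u down to 0, integrate dv up.

(-4*r**3 - 2*r**2 + 14*r + 23)*exp(-2*r)/8 + C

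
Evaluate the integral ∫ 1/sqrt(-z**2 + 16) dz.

Substitute z = 4·sin(θ), so dz = 4·cos(θ) dθ and the radical becomes sqrt(-z**2 + 16) = 4·cos(θ) by the Pythagorean identity.
Integrate the resulting trig expression in θ, then back-substitute θ = asin(z/4), sin(θ) = z/4, cos(θ) = sqrt(-z**2 + 16)/4 (absorbing any constant into C).

asin(z/4) + C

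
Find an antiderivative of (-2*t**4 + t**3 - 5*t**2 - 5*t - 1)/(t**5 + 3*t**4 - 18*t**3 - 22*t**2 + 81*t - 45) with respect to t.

-49*log(t - 3)/48 + 7*log(t - 1)/16 + 55*log(t + 3)/48 - 41*log(t + 5)/16 - 1/(4*t - 4) + C

Factor the denominator: (t - 3)*(t - 1)**2*(t + 3)*(t + 5).
Partial-fraction decomposition: -41/(16*(t + 5)) + 55/(48*(t + 3)) + 7/(16*(t - 1)) + 1/(4*(t - 1)**2) - 49/(48*(t - 3)).
Integrate each term; A/(t−a) gives A·log|t−a|; A/(t−a)² gives −A/(t−a).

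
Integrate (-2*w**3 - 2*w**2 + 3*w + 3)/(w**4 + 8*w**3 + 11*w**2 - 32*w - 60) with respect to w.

-3*log(w - 2)/28 - 5*log(w + 2)/12 + 3*log(w + 3) - 94*log(w + 5)/21 + C

Factor the denominator: (w - 2)*(w + 2)*(w + 3)*(w + 5).
Partial-fraction decomposition: -94/(21*(w + 5)) + 3/(w + 3) - 5/(12*(w + 2)) - 3/(28*(w - 2)).
Integrate each term: A/(w−a) contributes A·log|w−a|.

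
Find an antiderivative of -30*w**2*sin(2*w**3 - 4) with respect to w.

Let u = 2*w**3 - 4, so du = (6*w**2) dw.
Rewriting, the integral becomes -5·∫ sin(u) du = -5·-cos(u).
Substituting back, u = 2*w**3 - 4.

5*cos(2*w**3 - 4) + C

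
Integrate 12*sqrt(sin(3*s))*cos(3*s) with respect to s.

Let u = sin(3*s), so du = (3*cos(3*s)) ds.
Rewriting, the integral becomes 4·∫ √u du = 4·(2/3)u^(3/2).
Substituting back, u = sin(3*s).

8*sin(3*s)**(3/2)/3 + C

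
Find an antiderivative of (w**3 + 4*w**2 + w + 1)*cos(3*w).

Use integration by parts with u = w**3 + 4*w**2 + w + 1, dv = cos(3*w) dw, so v = sin(3*w)/3.
Apply parts 3 times (tabular method): alternate signs, differentiate u down to 0, integrate dv up.

w**3*sin(3*w)/3 + 4*w**2*sin(3*w)/3 + w**2*cos(3*w)/3 + w*sin(3*w)/9 + 8*w*cos(3*w)/9 + sin(3*w)/27 + cos(3*w)/27 + C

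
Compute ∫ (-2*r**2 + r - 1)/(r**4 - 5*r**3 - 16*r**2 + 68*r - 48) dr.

-67*log(r - 6)/200 + 7*log(r - 2)/24 - 2*log(r - 1)/25 + 37*log(r + 4)/300 + C

Factor the denominator: (r - 6)*(r - 2)*(r - 1)*(r + 4).
Partial-fraction decomposition: 37/(300*(r + 4)) - 2/(25*(r - 1)) + 7/(24*(r - 2)) - 67/(200*(r - 6)).
Integrate each term: A/(r−a) contributes A·log|r−a|.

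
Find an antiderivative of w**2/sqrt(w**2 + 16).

Substitute w = 4·tan(θ), so dw = 4·sec(θ)^2 dθ and the radical becomes sqrt(w**2 + 16) = 4·sec(θ) by the Pythagorean identity.
Integrate the resulting trig expression in θ, then back-substitute tan(θ) = w/4, sec(θ) = sqrt(w**2 + 16)/4 (absorbing any constant into C).

w*sqrt(w**2 + 16)/2 - 8*log(w + sqrt(w**2 + 16)) + C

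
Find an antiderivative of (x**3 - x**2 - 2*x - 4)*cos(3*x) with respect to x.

x**3*sin(3*x)/3 - x**2*sin(3*x)/3 + x**2*cos(3*x)/3 - 8*x*sin(3*x)/9 - 2*x*cos(3*x)/9 - 34*sin(3*x)/27 - 8*cos(3*x)/27 + C

Use integration by parts with u = x**3 - x**2 - 2*x - 4, dv = cos(3*x) dx, so v = sin(3*x)/3.
Apply parts 3 times (tabular method): alternate signs, differentiate u down to 0, integrate dv up.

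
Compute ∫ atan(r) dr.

Use integration by parts with u = arctan(r), dv = dr.
Then du = 1/(r**2 + 1) dr.

r*atan(r) - log(r**2 + 1)/2 + C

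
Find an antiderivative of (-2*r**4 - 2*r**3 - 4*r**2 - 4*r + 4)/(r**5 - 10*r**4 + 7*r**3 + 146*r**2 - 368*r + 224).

Factor the denominator: (r - 7)*(r - 4)*(r - 2)*(r - 1)*(r + 4).
Partial-fraction decomposition: -107/(660*(r + 4)) + 4/(45*(r - 1)) - 17/(15*(r - 2)) + 179/(36*(r - 4)) - 2854/(495*(r - 7)).
Integrate each term: A/(r−a) contributes A·log|r−a|.

-2854*log(r - 7)/495 + 179*log(r - 4)/36 - 17*log(r - 2)/15 + 4*log(r - 1)/45 - 107*log(r + 4)/660 + C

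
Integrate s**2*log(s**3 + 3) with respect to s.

s**3*log(s**3 + 3)/3 - s**3/3 + log(s**3 + 3) + C

Let u = s**3 + 3, so du = (3*s**2) ds.
The integral becomes (1/3)·∫ log(u) du; integrate by parts with u′=log(u), dv′=du.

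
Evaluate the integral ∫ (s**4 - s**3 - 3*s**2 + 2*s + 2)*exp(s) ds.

Use integration by parts with u = s**4 - s**3 - 3*s**2 + 2*s + 2, dv = exp(s) ds, so v = exp(s).
Apply parts 4 times (tabular method): alternate signs, differentiate u down to 0, integrate dv up.

(s**4 - 5*s**3 + 12*s**2 - 22*s + 24)*exp(s) + C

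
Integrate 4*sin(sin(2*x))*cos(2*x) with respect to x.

-2*cos(sin(2*x)) + C

Let u = sin(2*x), so du = (2*cos(2*x)) dx.
Rewriting, the integral becomes 2·∫ sin(u) du = 2·-cos(u).
Substituting back, u = sin(2*x).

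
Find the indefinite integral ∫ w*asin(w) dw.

Use integration by parts with u = arcsin(w), dv = w dw.
Then du = 1/sqrt(-w**2 + 1) dw.

w**2*asin(w)/2 + w*sqrt(-w**2 + 1)/4 - asin(w)/4 + C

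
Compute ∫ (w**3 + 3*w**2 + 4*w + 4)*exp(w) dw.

(w**3 + 4*w)*exp(w) + C

Use integration by parts with u = w**3 + 3*w**2 + 4*w + 4, dv = exp(w) dw, so v = exp(w).
Apply parts 3 times (tabular method): alternate signs, differentiate u down to 0, integrate dv up.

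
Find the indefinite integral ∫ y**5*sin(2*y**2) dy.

Let u = y², du = 2y dy; rewrite as (1/2)∫ u^2·sin(2u) du.
Now integrate by parts 2 times.

-y**4*cos(2*y**2)/4 + y**2*sin(2*y**2)/4 + cos(2*y**2)/8 + C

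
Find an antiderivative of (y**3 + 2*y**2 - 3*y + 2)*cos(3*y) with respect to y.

Use integration by parts with u = y**3 + 2*y**2 - 3*y + 2, dv = cos(3*y) dy, so v = sin(3*y)/3.
Apply parts 3 times (tabular method): alternate signs, differentiate u down to 0, integrate dv up.

y**3*sin(3*y)/3 + 2*y**2*sin(3*y)/3 + y**2*cos(3*y)/3 - 11*y*sin(3*y)/9 + 4*y*cos(3*y)/9 + 14*sin(3*y)/27 - 11*cos(3*y)/27 + C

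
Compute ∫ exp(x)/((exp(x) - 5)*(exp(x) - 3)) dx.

log(exp(x) - 5)/2 - log(exp(x) - 3)/2 + C

Let u = e^x, du = e^x dx.
The integral becomes ∫ du/((u-5)(u-3)); decompose into partial fractions.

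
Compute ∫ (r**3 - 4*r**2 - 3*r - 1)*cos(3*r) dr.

Use integration by parts with u = r**3 - 4*r**2 - 3*r - 1, dv = cos(3*r) dr, so v = sin(3*r)/3.
Apply parts 3 times (tabular method): alternate signs, differentiate u down to 0, integrate dv up.

r**3*sin(3*r)/3 - 4*r**2*sin(3*r)/3 + r**2*cos(3*r)/3 - 11*r*sin(3*r)/9 - 8*r*cos(3*r)/9 - sin(3*r)/27 - 11*cos(3*r)/27 + C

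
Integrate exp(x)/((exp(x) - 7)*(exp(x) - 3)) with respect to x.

Let u = e^x, du = e^x dx.
The integral becomes ∫ du/((u-7)(u-3)); decompose into partial fractions.

log(exp(x) - 7)/4 - log(exp(x) - 3)/4 + C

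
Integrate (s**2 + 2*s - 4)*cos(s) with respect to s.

Use integration by parts with u = s**2 + 2*s - 4, dv = cos(s) ds, so v = sin(s).
Apply parts 2 times (tabular method): alternate signs, differentiate u down to 0, integrate dv up.

s**2*sin(s) + 2*s*sin(s) + 2*s*cos(s) - 6*sin(s) + 2*cos(s) + C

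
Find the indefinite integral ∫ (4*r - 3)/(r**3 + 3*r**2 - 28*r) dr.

Factor the denominator: r*(r - 4)*(r + 7).
Partial-fraction decomposition: -31/(77*(r + 7)) + 13/(44*(r - 4)) + 3/(28*r).
Integrate each term: A/(r−a) contributes A·log|r−a|.

3*log(r)/28 + 13*log(r - 4)/44 - 31*log(r + 7)/77 + C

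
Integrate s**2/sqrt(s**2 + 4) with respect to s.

Substitute s = 2·tan(θ), so ds = 2·sec(θ)^2 dθ and the radical becomes sqrt(s**2 + 4) = 2·sec(θ) by the Pythagorean identity.
Integrate the resulting trig expression in θ, then back-substitute tan(θ) = s/2, sec(θ) = sqrt(s**2 + 4)/2 (absorbing any constant into C).

s*sqrt(s**2 + 4)/2 - 2*log(s + sqrt(s**2 + 4)) + C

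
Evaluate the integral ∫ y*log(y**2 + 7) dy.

y**2*log(y**2 + 7)/2 - y**2/2 + 7*log(y**2 + 7)/2 + C

Let u = y**2 + 7, so du = (2*y) dy.
The integral becomes (1/2)·∫ log(u) du; integrate by parts with u′=log(u), dv′=du.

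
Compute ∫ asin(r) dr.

Use integration by parts with u = arcsin(r), dv = dr.
Then du = 1/sqrt(-r**2 + 1) dr.

r*asin(r) + sqrt(-r**2 + 1) + C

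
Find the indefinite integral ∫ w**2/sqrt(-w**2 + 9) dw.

-w*sqrt(-w**2 + 9)/2 + 9*asin(w/3)/2 + C

Substitute w = 3·sin(θ), so dw = 3·cos(θ) dθ and the radical becomes sqrt(-w**2 + 9) = 3·cos(θ) by the Pythagorean identity.
Integrate the resulting trig expression in θ, then back-substitute θ = asin(w/3), sin(θ) = w/3, cos(θ) = sqrt(-w**2 + 9)/3 (absorbing any constant into C).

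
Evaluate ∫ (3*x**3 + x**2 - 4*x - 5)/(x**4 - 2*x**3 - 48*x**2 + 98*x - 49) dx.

1045*log(x - 7)/504 - 163*log(x - 1)/1152 + 957*log(x + 7)/896 - 5/(48*x - 48) + C

Factor the denominator: (x - 7)*(x - 1)**2*(x + 7).
Partial-fraction decomposition: 957/(896*(x + 7)) - 163/(1152*(x - 1)) + 5/(48*(x - 1)**2) + 1045/(504*(x - 7)).
Integrate each term; A/(x−a) gives A·log|x−a|; A/(x−a)² gives −A/(x−a).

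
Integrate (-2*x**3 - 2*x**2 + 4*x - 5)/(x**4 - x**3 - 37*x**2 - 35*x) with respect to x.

Factor the denominator: x*(x - 7)*(x + 1)*(x + 5).
Partial-fraction decomposition: -35/(48*(x + 5)) - 9/(32*(x + 1)) - 761/(672*(x - 7)) + 1/(7*x).
Integrate each term: A/(x−a) contributes A·log|x−a|.

log(x)/7 - 761*log(x - 7)/672 - 9*log(x + 1)/32 - 35*log(x + 5)/48 + C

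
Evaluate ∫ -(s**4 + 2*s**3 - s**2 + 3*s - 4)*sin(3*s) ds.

Use integration by parts with u = s**4 + 2*s**3 - s**2 + 3*s - 4, dv = -sin(3*s) ds, so v = cos(3*s)/3.
Apply parts 4 times (tabular method): alternate signs, differentiate u down to 0, integrate dv up.

s**4*cos(3*s)/3 - 4*s**3*sin(3*s)/9 + 2*s**3*cos(3*s)/3 - 2*s**2*sin(3*s)/3 - 7*s**2*cos(3*s)/9 + 14*s*sin(3*s)/27 + 5*s*cos(3*s)/9 - 5*sin(3*s)/27 - 94*cos(3*s)/81 + C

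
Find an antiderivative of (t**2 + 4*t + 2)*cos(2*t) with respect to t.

Use integration by parts with u = t**2 + 4*t + 2, dv = cos(2*t) dt, so v = sin(2*t)/2.
Apply parts 2 times (tabular method): alternate signs, differentiate u down to 0, integrate dv up.

t**2*sin(2*t)/2 + 2*t*sin(2*t) + t*cos(2*t)/2 + 3*sin(2*t)/4 + cos(2*t) + C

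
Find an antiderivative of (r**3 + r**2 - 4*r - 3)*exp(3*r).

(3*r**3 - 12*r - 5)*exp(3*r)/9 + C

Use integration by parts with u = r**3 + r**2 - 4*r - 3, dv = exp(3*r) dr, so v = exp(3*r)/3.
Apply parts 3 times (tabular method): alternate signs, differentiate u down to 0, integrate dv up.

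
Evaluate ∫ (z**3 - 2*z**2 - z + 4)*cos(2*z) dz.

Use integration by parts with u = z**3 - 2*z**2 - z + 4, dv = cos(2*z) dz, so v = sin(2*z)/2.
Apply parts 3 times (tabular method): alternate signs, differentiate u down to 0, integrate dv up.

z**3*sin(2*z)/2 - z**2*sin(2*z) + 3*z**2*cos(2*z)/4 - 5*z*sin(2*z)/4 - z*cos(2*z) + 5*sin(2*z)/2 - 5*cos(2*z)/8 + C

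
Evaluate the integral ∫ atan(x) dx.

Use integration by parts with u = arctan(x), dv = dx.
Then du = 1/(x**2 + 1) dx.

x*atan(x) - log(x**2 + 1)/2 + C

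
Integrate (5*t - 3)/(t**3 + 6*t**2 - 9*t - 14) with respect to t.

Factor the denominator: (t - 2)*(t + 1)*(t + 7).
Partial-fraction decomposition: -19/(27*(t + 7)) + 4/(9*(t + 1)) + 7/(27*(t - 2)).
Integrate each term: A/(t−a) contributes A·log|t−a|.

7*log(t - 2)/27 + 4*log(t + 1)/9 - 19*log(t + 7)/27 + C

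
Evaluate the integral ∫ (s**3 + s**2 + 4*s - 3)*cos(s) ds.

s**3*sin(s) + s**2*sin(s) + 3*s**2*cos(s) - 2*s*sin(s) + 2*s*cos(s) - 5*sin(s) - 2*cos(s) + C

Use integration by parts with u = s**3 + s**2 + 4*s - 3, dv = cos(s) ds, so v = sin(s).
Apply parts 3 times (tabular method): alternate signs, differentiate u down to 0, integrate dv up.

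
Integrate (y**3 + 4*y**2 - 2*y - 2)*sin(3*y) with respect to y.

-y**3*cos(3*y)/3 + y**2*sin(3*y)/3 - 4*y**2*cos(3*y)/3 + 8*y*sin(3*y)/9 + 8*y*cos(3*y)/9 - 8*sin(3*y)/27 + 26*cos(3*y)/27 + C

Use integration by parts with u = y**3 + 4*y**2 - 2*y - 2, dv = sin(3*y) dy, so v = -cos(3*y)/3.
Apply parts 3 times (tabular method): alternate signs, differentiate u down to 0, integrate dv up.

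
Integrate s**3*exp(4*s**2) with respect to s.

(4*s**2 - 1)*exp(4*s**2)/32 + C

Let u = s², du = 2s ds; rewrite as (1/2)∫ u^1·exp(4u) du.
Now integrate by parts 1 time.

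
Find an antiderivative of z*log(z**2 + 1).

z**2*log(z**2 + 1)/2 - z**2/2 + log(z**2 + 1)/2 + C

Let u = z**2 + 1, so du = (2*z) dz.
The integral becomes (1/2)·∫ log(u) du; integrate by parts with u′=log(u), dv′=du.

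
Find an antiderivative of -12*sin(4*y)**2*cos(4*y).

-sin(4*y)**3 + C

Let u = sin(4*y), so du = (4*cos(4*y)) dy.
Rewriting, the integral becomes -3·∫ u^2 du = -3·u^3/3.
Substituting back, u = sin(4*y).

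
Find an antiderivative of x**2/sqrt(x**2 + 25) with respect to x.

x*sqrt(x**2 + 25)/2 - 25*log(x + sqrt(x**2 + 25))/2 + C

Substitute x = 5·tan(θ), so dx = 5·sec(θ)^2 dθ and the radical becomes sqrt(x**2 + 25) = 5·sec(θ) by the Pythagorean identity.
Integrate the resulting trig expression in θ, then back-substitute tan(θ) = x/5, sec(θ) = sqrt(x**2 + 25)/5 (absorbing any constant into C).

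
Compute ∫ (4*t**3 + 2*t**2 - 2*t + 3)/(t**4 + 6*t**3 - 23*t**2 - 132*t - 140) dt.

Factor the denominator: (t - 5)*(t + 2)**2*(t + 7).
Partial-fraction decomposition: 419/(100*(t + 7)) - 1364/(1225*(t + 2)) + 17/(35*(t + 2)**2) + 181/(196*(t - 5)).
Integrate each term; A/(t−a) gives A·log|t−a|; A/(t−a)² gives −A/(t−a).

181*log(t - 5)/196 - 1364*log(t + 2)/1225 + 419*log(t + 7)/100 - 17/(35*t + 70) + C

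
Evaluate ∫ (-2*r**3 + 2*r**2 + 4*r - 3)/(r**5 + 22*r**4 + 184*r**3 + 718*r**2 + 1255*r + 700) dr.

Factor the denominator: (r + 1)*(r + 4)*(r + 5)**2*(r + 7).
Partial-fraction decomposition: 251/(24*(r + 7)) + 167/(32*(r + 5)) + 277/(8*(r + 5)**2) - 47/(3*(r + 4)) - 1/(96*(r + 1)).
Integrate each term; A/(r−a) gives A·log|r−a|; A/(r−a)² gives −A/(r−a).

-log(r + 1)/96 - 47*log(r + 4)/3 + 167*log(r + 5)/32 + 251*log(r + 7)/24 - 277/(8*r + 40) + C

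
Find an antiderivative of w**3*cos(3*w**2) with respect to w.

w**2*sin(3*w**2)/6 + cos(3*w**2)/18 + C

Let u = w², du = 2w dw; rewrite as (1/2)∫ u^1·cos(3u) du.
Now integrate by parts 1 time.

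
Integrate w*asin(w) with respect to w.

w**2*asin(w)/2 + w*sqrt(-w**2 + 1)/4 - asin(w)/4 + C

Use integration by parts with u = arcsin(w), dv = w dw.
Then du = 1/sqrt(-w**2 + 1) dw.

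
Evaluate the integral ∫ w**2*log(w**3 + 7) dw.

Let u = w**3 + 7, so du = (3*w**2) dw.
The integral becomes (1/3)·∫ log(u) du; integrate by parts with u′=log(u), dv′=du.

w**3*log(w**3 + 7)/3 - w**3/3 + 7*log(w**3 + 7)/3 + C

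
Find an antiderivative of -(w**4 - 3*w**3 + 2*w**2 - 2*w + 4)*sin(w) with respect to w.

w**4*cos(w) - 4*w**3*sin(w) - 3*w**3*cos(w) + 9*w**2*sin(w) - 10*w**2*cos(w) + 20*w*sin(w) + 16*w*cos(w) - 16*sin(w) + 24*cos(w) + C

Use integration by parts with u = w**4 - 3*w**3 + 2*w**2 - 2*w + 4, dv = -sin(w) dw, so v = cos(w).
Apply parts 4 times (tabular method): alternate signs, differentiate u down to 0, integrate dv up.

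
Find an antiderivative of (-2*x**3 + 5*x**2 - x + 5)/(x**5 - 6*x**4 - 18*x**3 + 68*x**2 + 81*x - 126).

Factor the denominator: (x - 7)*(x - 3)*(x - 1)*(x + 2)*(x + 3).
Partial-fraction decomposition: 107/(240*(x + 3)) - 43/(135*(x + 2)) + 7/(144*(x - 1)) + 7/(240*(x - 3)) - 443/(2160*(x - 7)).
Integrate each term: A/(x−a) contributes A·log|x−a|.

-443*log(x - 7)/2160 + 7*log(x - 3)/240 + 7*log(x - 1)/144 - 43*log(x + 2)/135 + 107*log(x + 3)/240 + C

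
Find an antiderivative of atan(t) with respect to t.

t*atan(t) - log(t**2 + 1)/2 + C

Use integration by parts with u = arctan(t), dv = dt.
Then du = 1/(t**2 + 1) dt.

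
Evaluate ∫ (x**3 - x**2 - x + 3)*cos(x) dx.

x**3*sin(x) - x**2*sin(x) + 3*x**2*cos(x) - 7*x*sin(x) - 2*x*cos(x) + 5*sin(x) - 7*cos(x) + C

Use integration by parts with u = x**3 - x**2 - x + 3, dv = cos(x) dx, so v = sin(x).
Apply parts 3 times (tabular method): alternate signs, differentiate u down to 0, integrate dv up.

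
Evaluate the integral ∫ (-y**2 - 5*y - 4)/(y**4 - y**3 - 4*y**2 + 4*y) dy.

Factor the denominator: y*(y - 2)*(y - 1)*(y + 2).
Partial-fraction decomposition: -1/(12*(y + 2)) + 10/(3*(y - 1)) - 9/(4*(y - 2)) - 1/y.
Integrate each term: A/(y−a) contributes A·log|y−a|.

-log(y) - 9*log(y - 2)/4 + 10*log(y - 1)/3 - log(y + 2)/12 + C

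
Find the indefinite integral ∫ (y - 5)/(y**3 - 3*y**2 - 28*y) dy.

Factor the denominator: y*(y - 7)*(y + 4).
Partial-fraction decomposition: -9/(44*(y + 4)) + 2/(77*(y - 7)) + 5/(28*y).
Integrate each term: A/(y−a) contributes A·log|y−a|.

5*log(y)/28 + 2*log(y - 7)/77 - 9*log(y + 4)/44 + C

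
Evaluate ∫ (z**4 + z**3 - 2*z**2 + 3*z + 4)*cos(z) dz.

z**4*sin(z) + z**3*sin(z) + 4*z**3*cos(z) - 14*z**2*sin(z) + 3*z**2*cos(z) - 3*z*sin(z) - 28*z*cos(z) + 32*sin(z) - 3*cos(z) + C

Use integration by parts with u = z**4 + z**3 - 2*z**2 + 3*z + 4, dv = cos(z) dz, so v = sin(z).
Apply parts 4 times (tabular method): alternate signs, differentiate u down to 0, integrate dv up.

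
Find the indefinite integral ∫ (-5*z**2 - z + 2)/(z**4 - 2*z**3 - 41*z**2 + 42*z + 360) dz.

-92*log(z - 6)/99 + 41*log(z - 4)/63 - 20*log(z + 3)/63 + 59*log(z + 5)/99 + C

Factor the denominator: (z - 6)*(z - 4)*(z + 3)*(z + 5).
Partial-fraction decomposition: 59/(99*(z + 5)) - 20/(63*(z + 3)) + 41/(63*(z - 4)) - 92/(99*(z - 6)).
Integrate each term: A/(z−a) contributes A·log|z−a|.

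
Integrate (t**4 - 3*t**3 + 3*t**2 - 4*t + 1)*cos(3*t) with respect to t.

t**4*sin(3*t)/3 - t**3*sin(3*t) + 4*t**3*cos(3*t)/9 + 5*t**2*sin(3*t)/9 - t**2*cos(3*t) - 2*t*sin(3*t)/3 + 10*t*cos(3*t)/27 + 17*sin(3*t)/81 - 2*cos(3*t)/9 + C

Use integration by parts with u = t**4 - 3*t**3 + 3*t**2 - 4*t + 1, dv = cos(3*t) dt, so v = sin(3*t)/3.
Apply parts 4 times (tabular method): alternate signs, differentiate u down to 0, integrate dv up.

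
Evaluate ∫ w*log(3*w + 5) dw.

w**2*log(3*w + 5)/2 - w**2/4 + 5*w/6 - 25*log(3*w + 5)/18 + C

Use integration by parts with u = log(3*w + 5), dv = w dw.
Then du = 3/(3*w + 5) dw and v = w**2/2.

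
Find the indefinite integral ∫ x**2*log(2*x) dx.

Use integration by parts with u = log(2*x), dv = x**2 dx.
Then du = 1/x dx and v = x**3/3.

x**3*(log(x) + log(2))/3 - x**3/9 + C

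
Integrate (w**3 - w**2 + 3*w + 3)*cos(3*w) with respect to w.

Use integration by parts with u = w**3 - w**2 + 3*w + 3, dv = cos(3*w) dw, so v = sin(3*w)/3.
Apply parts 3 times (tabular method): alternate signs, differentiate u down to 0, integrate dv up.

w**3*sin(3*w)/3 - w**2*sin(3*w)/3 + w**2*cos(3*w)/3 + 7*w*sin(3*w)/9 - 2*w*cos(3*w)/9 + 29*sin(3*w)/27 + 7*cos(3*w)/27 + C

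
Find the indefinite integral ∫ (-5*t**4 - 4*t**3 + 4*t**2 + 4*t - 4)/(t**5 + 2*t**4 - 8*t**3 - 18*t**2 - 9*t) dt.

4*log(t)/9 - 469*log(t - 3)/288 + log(t + 1)/32 - 277*log(t + 3)/72 + 5/(8*t + 8) + C

Factor the denominator: t*(t - 3)*(t + 1)**2*(t + 3).
Partial-fraction decomposition: -277/(72*(t + 3)) + 1/(32*(t + 1)) - 5/(8*(t + 1)**2) - 469/(288*(t - 3)) + 4/(9*t).
Integrate each term; A/(t−a) gives A·log|t−a|; A/(t−a)² gives −A/(t−a).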